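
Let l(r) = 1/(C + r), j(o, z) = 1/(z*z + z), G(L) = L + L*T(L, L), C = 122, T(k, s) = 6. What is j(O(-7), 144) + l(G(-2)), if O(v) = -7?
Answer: 583/62640 ≈ 0.0093071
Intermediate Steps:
G(L) = 7*L (G(L) = L + L*6 = L + 6*L = 7*L)
j(o, z) = 1/(z + z**2) (j(o, z) = 1/(z**2 + z) = 1/(z + z**2))
l(r) = 1/(122 + r)
j(O(-7), 144) + l(G(-2)) = 1/(144*(1 + 144)) + 1/(122 + 7*(-2)) = (1/144)/145 + 1/(122 - 14) = (1/144)*(1/145) + 1/108 = 1/20880 + 1/108 = 583/62640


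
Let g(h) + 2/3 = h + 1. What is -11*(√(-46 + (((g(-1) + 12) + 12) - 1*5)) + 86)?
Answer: -946 - 11*I*√249/3 ≈ -946.0 - 57.859*I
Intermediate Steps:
g(h) = ⅓ + h (g(h) = -⅔ + (h + 1) = -⅔ + (1 + h) = ⅓ + h)
-11*(√(-46 + (((g(-1) + 12) + 12) - 1*5)) + 86) = -11*(√(-46 + ((((⅓ - 1) + 12) + 12) - 1*5)) + 86) = -11*(√(-46 + (((-⅔ + 12) + 12) - 5)) + 86) = -11*(√(-46 + ((34/3 + 12) - 5)) + 86) = -11*(√(-46 + (70/3 - 5)) + 86) = -11*(√(-46 + 55/3) + 86) = -11*(√(-83/3) + 86) = -11*(I*√249/3 + 86) = -11*(86 + I*√249/3) = -946 - 11*I*√249/3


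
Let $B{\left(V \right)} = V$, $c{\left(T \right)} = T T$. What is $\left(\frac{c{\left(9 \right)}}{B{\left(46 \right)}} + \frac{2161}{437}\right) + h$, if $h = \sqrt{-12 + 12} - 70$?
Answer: $- \frac{55319}{874} \approx -63.294$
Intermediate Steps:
$c{\left(T \right)} = T^{2}$
$h = -70$ ($h = \sqrt{0} - 70 = 0 - 70 = -70$)
$\left(\frac{c{\left(9 \right)}}{B{\left(46 \right)}} + \frac{2161}{437}\right) + h = \left(\frac{9^{2}}{46} + \frac{2161}{437}\right) - 70 = \left(81 \cdot \frac{1}{46} + 2161 \cdot \frac{1}{437}\right) - 70 = \left(\frac{81}{46} + \frac{2161}{437}\right) - 70 = \frac{5861}{874} - 70 = - \frac{55319}{874}$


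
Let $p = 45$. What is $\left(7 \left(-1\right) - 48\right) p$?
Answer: $-2475$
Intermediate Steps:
$\left(7 \left(-1\right) - 48\right) p = \left(7 \left(-1\right) - 48\right) 45 = \left(-7 - 48\right) 45 = \left(-55\right) 45 = -2475$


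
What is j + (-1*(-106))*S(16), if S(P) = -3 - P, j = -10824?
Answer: -12838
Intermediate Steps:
j + (-1*(-106))*S(16) = -10824 + (-1*(-106))*(-3 - 1*16) = -10824 + 106*(-3 - 16) = -10824 + 106*(-19) = -10824 - 2014 = -12838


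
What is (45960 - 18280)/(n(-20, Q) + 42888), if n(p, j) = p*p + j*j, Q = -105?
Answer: 27680/54313 ≈ 0.50964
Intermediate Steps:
n(p, j) = j² + p² (n(p, j) = p² + j² = j² + p²)
(45960 - 18280)/(n(-20, Q) + 42888) = (45960 - 18280)/(((-105)² + (-20)²) + 42888) = 27680/((11025 + 400) + 42888) = 27680/(11425 + 42888) = 27680/54313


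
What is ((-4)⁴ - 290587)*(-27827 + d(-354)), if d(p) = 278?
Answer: 7998328719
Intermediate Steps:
((-4)⁴ - 290587)*(-27827 + d(-354)) = ((-4)⁴ - 290587)*(-27827 + 278) = (256 - 290587)*(-27549) = -290331*(-27549) = 7998328719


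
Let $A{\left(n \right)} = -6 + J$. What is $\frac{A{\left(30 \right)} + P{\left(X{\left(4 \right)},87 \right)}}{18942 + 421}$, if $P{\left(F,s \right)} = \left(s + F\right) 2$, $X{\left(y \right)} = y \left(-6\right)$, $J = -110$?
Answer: $\frac{10}{19363} \approx 0.00051645$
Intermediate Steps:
$X{\left(y \right)} = - 6 y$
$P{\left(F,s \right)} = 2 F + 2 s$ ($P{\left(F,s \right)} = \left(F + s\right) 2 = 2 F + 2 s$)
$A{\left(n \right)} = -116$ ($A{\left(n \right)} = -6 - 110 = -116$)
$\frac{A{\left(30 \right)} + P{\left(X{\left(4 \right)},87 \right)}}{18942 + 421} = \frac{-116 + \left(2 \left(\left(-6\right) 4\right) + 2 \cdot 87\right)}{18942 + 421} = \frac{-116 + \left(2 \left(-24\right) + 174\right)}{19363} = \left(-116 + \left(-48 + 174\right)\right) \frac{1}{19363} = \left(-116 + 126\right) \frac{1}{19363} = 10 \cdot \frac{1}{19363} = \frac{10}{19363}$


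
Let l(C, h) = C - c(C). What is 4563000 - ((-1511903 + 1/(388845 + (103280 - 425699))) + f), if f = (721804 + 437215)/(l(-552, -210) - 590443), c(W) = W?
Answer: 238262430385884005/39220766718 ≈ 6.0749e+6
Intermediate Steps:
l(C, h) = 0 (l(C, h) = C - C = 0)
f = -1159019/590443 (f = (721804 + 437215)/(0 - 590443) = 1159019/(-590443) = 1159019*(-1/590443) = -1159019/590443 ≈ -1.9630)
4563000 - ((-1511903 + 1/(388845 + (103280 - 425699))) + f) = 4563000 - ((-1511903 + 1/(388845 + (103280 - 425699))) - 1159019/590443) = 4563000 - ((-1511903 + 1/(388845 - 322419)) - 1159019/590443) = 4563000 - ((-1511903 + 1/66426) - 1159019/590443) = 4563000 - (-100429668677/66426 - 1159019/590443) = 4563000 - 1*(-59298071851650005/39220766718) = 4563000 + 59298071851650005/39220766718 = 238262430385884005/39220766718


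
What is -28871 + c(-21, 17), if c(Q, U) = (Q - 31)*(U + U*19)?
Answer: -46551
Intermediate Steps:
c(Q, U) = 20*U*(-31 + Q) (c(Q, U) = (-31 + Q)*(U + 19*U) = (-31 + Q)*(20*U) = 20*U*(-31 + Q))
-28871 + c(-21, 17) = -28871 + 20*17*(-31 - 21) = -28871 + 20*17*(-52) = -28871 - 17680 = -46551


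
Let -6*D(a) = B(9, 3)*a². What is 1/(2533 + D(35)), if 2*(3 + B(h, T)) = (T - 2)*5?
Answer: 12/31621 ≈ 0.00037949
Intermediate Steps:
B(h, T) = -8 + 5*T/2 (B(h, T) = -3 + ((T - 2)*5)/2 = -3 + ((-2 + T)*5)/2 = -3 + (-10 + 5*T)/2 = -3 + (-5 + 5*T/2) = -8 + 5*T/2)
D(a) = a²/12 (D(a) = -(-8 + (5/2)*3)*a²/6 = -(-8 + 15/2)*a²/6 = -(-1)*a²/12 = a²/12)
1/(2533 + D(35)) = 1/(2533 + (1/12)*35²) = 1/(2533 + (1/12)*1225) = 1/(2533 + 1225/12) = 1/(31621/12) = 12/31621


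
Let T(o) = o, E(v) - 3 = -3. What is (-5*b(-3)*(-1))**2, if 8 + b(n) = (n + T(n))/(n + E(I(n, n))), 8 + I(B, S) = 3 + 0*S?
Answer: 900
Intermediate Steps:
I(B, S) = -5 (I(B, S) = -8 + (3 + 0*S) = -8 + (3 + 0) = -8 + 3 = -5)
E(v) = 0 (E(v) = 3 - 3 = 0)
b(n) = -6 (b(n) = -8 + (n + n)/(n + 0) = -8 + (2*n)/n = -8 + 2 = -6)
(-5*b(-3)*(-1))**2 = (-5*(-6)*(-1))**2 = (30*(-1))**2 = (-30)**2 = 900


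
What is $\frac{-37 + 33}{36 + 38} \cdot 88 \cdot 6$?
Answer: $- \frac{1056}{37} \approx -28.541$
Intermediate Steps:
$\frac{-37 + 33}{36 + 38} \cdot 88 \cdot 6 = - \frac{4}{74} \cdot 88 \cdot 6 = \left(-4\right) \frac{1}{74} \cdot 88 \cdot 6 = \left(- \frac{2}{37}\right) 88 \cdot 6 = \left(- \frac{176}{37}\right) 6 = - \frac{1056}{37}$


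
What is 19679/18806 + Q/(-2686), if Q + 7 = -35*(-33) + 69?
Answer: 7492723/12628229 ≈ 0.59333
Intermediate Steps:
Q = 1217 (Q = -7 + (-35*(-33) + 69) = -7 + (1155 + 69) = -7 + 1224 = 1217)
19679/18806 + Q/(-2686) = 19679/18806 + 1217/(-2686) = 19679*(1/18806) + 1217*(-1/2686) = 19679/18806 - 1217/2686 = 7492723/12628229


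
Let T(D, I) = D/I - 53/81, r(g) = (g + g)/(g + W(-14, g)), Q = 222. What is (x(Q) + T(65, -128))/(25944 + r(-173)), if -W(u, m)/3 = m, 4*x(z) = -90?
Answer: -245329/268977024 ≈ -0.00091208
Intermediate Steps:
x(z) = -45/2 (x(z) = (1/4)*(-90) = -45/2)
W(u, m) = -3*m
r(g) = -1 (r(g) = (g + g)/(g - 3*g) = (2*g)/((-2*g)) = (2*g)*(-1/(2*g)) = -1)
T(D, I) = -53/81 + D/I (T(D, I) = D/I - 53*1/81 = D/I - 53/81 = -53/81 + D/I)
(x(Q) + T(65, -128))/(25944 + r(-173)) = (-45/2 + (-53/81 + 65/(-128)))/(25944 - 1) = (-45/2 + (-53/81 + 65*(-1/128)))/25943 = (-45/2 + (-53/81 - 65/128))*(1/25943) = (-45/2 - 12049/10368)*(1/25943) = -245329/10368*1/25943 = -245329/268977024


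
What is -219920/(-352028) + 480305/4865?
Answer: 1215362281/12232973 ≈ 99.351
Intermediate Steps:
-219920/(-352028) + 480305/4865 = -219920*(-1/352028) + 480305*(1/4865) = 54980/88007 + 13723/139 = 1215362281/12232973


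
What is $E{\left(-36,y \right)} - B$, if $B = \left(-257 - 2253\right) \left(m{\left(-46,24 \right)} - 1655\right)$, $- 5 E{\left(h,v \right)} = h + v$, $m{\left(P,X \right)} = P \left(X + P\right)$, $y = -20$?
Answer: $- \frac{8069594}{5} \approx -1.6139 \cdot 10^{6}$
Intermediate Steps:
$m{\left(P,X \right)} = P \left(P + X\right)$
$E{\left(h,v \right)} = - \frac{h}{5} - \frac{v}{5}$ ($E{\left(h,v \right)} = - \frac{h + v}{5} = - \frac{h}{5} - \frac{v}{5}$)
$B = 1613930$ ($B = \left(-257 - 2253\right) \left(- 46 \left(-46 + 24\right) - 1655\right) = - 2510 \left(\left(-46\right) \left(-22\right) - 1655\right) = - 2510 \left(1012 - 1655\right) = \left(-2510\right) \left(-643\right) = 1613930$)
$E{\left(-36,y \right)} - B = \left(\left(- \frac{1}{5}\right) \left(-36\right) - -4\right) - 1613930 = \left(\frac{36}{5} + 4\right) - 1613930 = \frac{56}{5} - 1613930 = - \frac{8069594}{5}$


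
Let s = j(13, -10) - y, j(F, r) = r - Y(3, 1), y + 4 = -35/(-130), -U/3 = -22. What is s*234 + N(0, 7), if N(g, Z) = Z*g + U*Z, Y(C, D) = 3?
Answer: -1707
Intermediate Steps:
U = 66 (U = -3*(-22) = 66)
y = -97/26 (y = -4 - 35/(-130) = -4 - 35*(-1/130) = -4 + 7/26 = -97/26 ≈ -3.7308)
j(F, r) = -3 + r (j(F, r) = r - 1*3 = r - 3 = -3 + r)
N(g, Z) = 66*Z + Z*g (N(g, Z) = Z*g + 66*Z = 66*Z + Z*g)
s = -241/26 (s = (-3 - 10) - 1*(-97/26) = -13 + 97/26 = -241/26 ≈ -9.2692)
s*234 + N(0, 7) = -241/26*234 + 7*(66 + 0) = -2169 + 7*66 = -2169 + 462 = -1707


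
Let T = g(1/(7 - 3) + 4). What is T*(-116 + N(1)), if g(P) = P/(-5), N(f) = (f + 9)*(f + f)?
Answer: 408/5 ≈ 81.600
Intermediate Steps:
N(f) = 2*f*(9 + f) (N(f) = (9 + f)*(2*f) = 2*f*(9 + f))
g(P) = -P/5 (g(P) = P*(-⅕) = -P/5)
T = -17/20 (T = -(1/(7 - 3) + 4)/5 = -(1/4 + 4)/5 = -(¼ + 4)/5 = -⅕*17/4 = -17/20 ≈ -0.85000)
T*(-116 + N(1)) = -17*(-116 + 2*1*(9 + 1))/20 = -17*(-116 + 2*1*10)/20 = -17*(-116 + 20)/20 = -17/20*(-96) = 408/5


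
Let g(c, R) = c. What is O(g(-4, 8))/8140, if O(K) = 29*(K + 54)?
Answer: 145/814 ≈ 0.17813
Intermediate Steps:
O(K) = 1566 + 29*K (O(K) = 29*(54 + K) = 1566 + 29*K)
O(g(-4, 8))/8140 = (1566 + 29*(-4))/8140 = (1566 - 116)*(1/8140) = 1450*(1/8140) = 145/814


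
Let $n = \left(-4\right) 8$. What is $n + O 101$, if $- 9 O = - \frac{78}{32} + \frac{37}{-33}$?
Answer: $\frac{37715}{4752} \approx 7.9367$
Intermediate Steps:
$O = \frac{1879}{4752}$ ($O = - \frac{- \frac{78}{32} + \frac{37}{-33}}{9} = - \frac{\left(-78\right) \frac{1}{32} + 37 \left(- \frac{1}{33}\right)}{9} = - \frac{- \frac{39}{16} - \frac{37}{33}}{9} = \left(- \frac{1}{9}\right) \left(- \frac{1879}{528}\right) = \frac{1879}{4752} \approx 0.39541$)
$n = -32$
$n + O 101 = -32 + \frac{1879}{4752} \cdot 101 = -32 + \frac{189779}{4752} = \frac{37715}{4752}$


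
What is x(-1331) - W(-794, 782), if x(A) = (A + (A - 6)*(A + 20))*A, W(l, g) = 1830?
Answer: -2331216386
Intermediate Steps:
x(A) = A*(A + (-6 + A)*(20 + A)) (x(A) = (A + (-6 + A)*(20 + A))*A = A*(A + (-6 + A)*(20 + A)))
x(-1331) - W(-794, 782) = -1331*(-120 + (-1331)**2 + 15*(-1331)) - 1*1830 = -1331*(-120 + 1771561 - 19965) - 1830 = -1331*1751476 - 1830 = -2331214556 - 1830 = -2331216386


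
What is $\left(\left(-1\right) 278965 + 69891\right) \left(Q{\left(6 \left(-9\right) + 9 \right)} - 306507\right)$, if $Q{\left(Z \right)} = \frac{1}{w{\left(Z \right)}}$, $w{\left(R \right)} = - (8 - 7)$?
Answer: $64082853592$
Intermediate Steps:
$w{\left(R \right)} = -1$ ($w{\left(R \right)} = \left(-1\right) 1 = -1$)
$Q{\left(Z \right)} = -1$ ($Q{\left(Z \right)} = \frac{1}{-1} = -1$)
$\left(\left(-1\right) 278965 + 69891\right) \left(Q{\left(6 \left(-9\right) + 9 \right)} - 306507\right) = \left(\left(-1\right) 278965 + 69891\right) \left(-1 - 306507\right) = \left(-278965 + 69891\right) \left(-306508\right) = \left(-209074\right) \left(-306508\right) = 64082853592$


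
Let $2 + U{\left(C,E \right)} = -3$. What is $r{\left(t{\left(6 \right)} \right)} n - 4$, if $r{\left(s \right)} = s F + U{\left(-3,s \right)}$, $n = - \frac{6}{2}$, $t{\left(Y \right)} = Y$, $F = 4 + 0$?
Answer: $-61$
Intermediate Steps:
$U{\left(C,E \right)} = -5$ ($U{\left(C,E \right)} = -2 - 3 = -5$)
$F = 4$
$n = -3$ ($n = \left(-6\right) \frac{1}{2} = -3$)
$r{\left(s \right)} = -5 + 4 s$ ($r{\left(s \right)} = s 4 - 5 = 4 s - 5 = -5 + 4 s$)
$r{\left(t{\left(6 \right)} \right)} n - 4 = \left(-5 + 4 \cdot 6\right) \left(-3\right) - 4 = \left(-5 + 24\right) \left(-3\right) - 4 = 19 \left(-3\right) - 4 = -57 - 4 = -61$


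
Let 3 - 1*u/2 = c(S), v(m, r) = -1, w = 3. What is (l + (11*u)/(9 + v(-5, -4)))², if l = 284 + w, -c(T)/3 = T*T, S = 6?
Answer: 5612161/16 ≈ 3.5076e+5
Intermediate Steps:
c(T) = -3*T² (c(T) = -3*T*T = -3*T²)
u = 222 (u = 6 - (-6)*6² = 6 - (-6)*36 = 6 - 2*(-108) = 6 + 216 = 222)
l = 287 (l = 284 + 3 = 287)
(l + (11*u)/(9 + v(-5, -4)))² = (287 + (11*222)/(9 - 1))² = (287 + 2442/8)² = (287 + 2442*(⅛))² = (287 + 1221/4)² = (2369/4)² = 5612161/16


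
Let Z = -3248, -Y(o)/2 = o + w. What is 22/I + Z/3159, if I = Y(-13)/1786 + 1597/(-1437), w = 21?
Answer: -93852063034/4541432103 ≈ -20.666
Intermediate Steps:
Y(o) = -42 - 2*o (Y(o) = -2*(o + 21) = -2*(21 + o) = -42 - 2*o)
I = -1437617/1283241 (I = (-42 - 2*(-13))/1786 + 1597/(-1437) = (-42 + 26)*(1/1786) + 1597*(-1/1437) = -16*1/1786 - 1597/1437 = -8/893 - 1597/1437 = -1437617/1283241 ≈ -1.1203)
22/I + Z/3159 = 22/(-1437617/1283241) - 3248/3159 = 22*(-1283241/1437617) - 3248*1/3159 = -28231302/1437617 - 3248/3159 = -93852063034/4541432103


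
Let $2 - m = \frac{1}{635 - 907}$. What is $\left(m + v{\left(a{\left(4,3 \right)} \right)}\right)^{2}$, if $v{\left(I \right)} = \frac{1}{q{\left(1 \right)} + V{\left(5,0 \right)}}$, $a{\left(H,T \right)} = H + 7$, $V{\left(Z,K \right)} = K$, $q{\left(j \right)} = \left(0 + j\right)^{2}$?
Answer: $\frac{667489}{73984} \approx 9.0221$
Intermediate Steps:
$q{\left(j \right)} = j^{2}$
$a{\left(H,T \right)} = 7 + H$
$v{\left(I \right)} = 1$ ($v{\left(I \right)} = \frac{1}{1^{2} + 0} = \frac{1}{1 + 0} = 1^{-1} = 1$)
$m = \frac{545}{272}$ ($m = 2 - \frac{1}{635 - 907} = 2 - \frac{1}{-272} = 2 - - \frac{1}{272} = 2 + \frac{1}{272} = \frac{545}{272} \approx 2.0037$)
$\left(m + v{\left(a{\left(4,3 \right)} \right)}\right)^{2} = \left(\frac{545}{272} + 1\right)^{2} = \left(\frac{817}{272}\right)^{2} = \frac{667489}{73984}$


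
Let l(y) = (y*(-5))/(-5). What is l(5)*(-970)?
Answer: -4850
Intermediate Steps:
l(y) = y (l(y) = -5*y*(-⅕) = y)
l(5)*(-970) = 5*(-970) = -4850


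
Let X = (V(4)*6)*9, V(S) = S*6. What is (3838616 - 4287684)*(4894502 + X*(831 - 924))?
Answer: -2143838956232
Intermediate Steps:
V(S) = 6*S
X = 1296 (X = ((6*4)*6)*9 = (24*6)*9 = 144*9 = 1296)
(3838616 - 4287684)*(4894502 + X*(831 - 924)) = (3838616 - 4287684)*(4894502 + 1296*(831 - 924)) = -449068*(4894502 + 1296*(-93)) = -449068*(4894502 - 120528) = -449068*4773974 = -2143838956232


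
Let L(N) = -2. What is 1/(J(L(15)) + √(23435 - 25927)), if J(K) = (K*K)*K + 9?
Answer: 1/2493 - 2*I*√623/2493 ≈ 0.00040112 - 0.020024*I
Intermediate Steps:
J(K) = 9 + K³ (J(K) = K²*K + 9 = K³ + 9 = 9 + K³)
1/(J(L(15)) + √(23435 - 25927)) = 1/((9 + (-2)³) + √(23435 - 25927)) = 1/((9 - 8) + √(-2492)) = 1/(1 + 2*I*√623)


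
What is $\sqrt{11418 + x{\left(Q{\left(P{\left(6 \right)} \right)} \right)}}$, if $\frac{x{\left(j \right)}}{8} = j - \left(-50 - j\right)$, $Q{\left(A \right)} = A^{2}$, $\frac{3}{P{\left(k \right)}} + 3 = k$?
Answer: $\sqrt{11834} \approx 108.78$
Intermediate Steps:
$P{\left(k \right)} = \frac{3}{-3 + k}$
$x{\left(j \right)} = 400 + 16 j$ ($x{\left(j \right)} = 8 \left(j - \left(-50 - j\right)\right) = 8 \left(j + \left(50 + j\right)\right) = 8 \left(50 + 2 j\right) = 400 + 16 j$)
$\sqrt{11418 + x{\left(Q{\left(P{\left(6 \right)} \right)} \right)}} = \sqrt{11418 + \left(400 + 16 \left(\frac{3}{-3 + 6}\right)^{2}\right)} = \sqrt{11418 + \left(400 + 16 \left(\frac{3}{3}\right)^{2}\right)} = \sqrt{11418 + \left(400 + 16 \left(3 \cdot \frac{1}{3}\right)^{2}\right)} = \sqrt{11418 + \left(400 + 16 \cdot 1^{2}\right)} = \sqrt{11418 + \left(400 + 16 \cdot 1\right)} = \sqrt{11418 + \left(400 + 16\right)} = \sqrt{11418 + 416} = \sqrt{11834}$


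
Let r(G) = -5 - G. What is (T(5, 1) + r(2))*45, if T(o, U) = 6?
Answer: -45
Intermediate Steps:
(T(5, 1) + r(2))*45 = (6 + (-5 - 1*2))*45 = (6 + (-5 - 2))*45 = (6 - 7)*45 = -1*45 = -45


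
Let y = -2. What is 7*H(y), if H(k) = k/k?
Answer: 7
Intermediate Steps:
H(k) = 1
7*H(y) = 7*1 = 7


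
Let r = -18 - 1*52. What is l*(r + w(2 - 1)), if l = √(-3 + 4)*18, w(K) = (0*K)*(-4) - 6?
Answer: -1368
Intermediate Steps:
w(K) = -6 (w(K) = 0*(-4) - 6 = 0 - 6 = -6)
l = 18 (l = √1*18 = 1*18 = 18)
r = -70 (r = -18 - 52 = -70)
l*(r + w(2 - 1)) = 18*(-70 - 6) = 18*(-76) = -1368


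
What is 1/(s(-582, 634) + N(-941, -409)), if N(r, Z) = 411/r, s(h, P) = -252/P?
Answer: -298297/248853 ≈ -1.1987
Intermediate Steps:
1/(s(-582, 634) + N(-941, -409)) = 1/(-252/634 + 411/(-941)) = 1/(-252*1/634 + 411*(-1/941)) = 1/(-126/317 - 411/941) = 1/(-248853/298297) = -298297/248853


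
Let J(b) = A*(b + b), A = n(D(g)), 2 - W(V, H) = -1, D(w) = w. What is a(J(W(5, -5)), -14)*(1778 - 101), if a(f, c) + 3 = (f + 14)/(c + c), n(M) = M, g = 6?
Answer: -112359/14 ≈ -8025.6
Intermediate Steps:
W(V, H) = 3 (W(V, H) = 2 - 1*(-1) = 2 + 1 = 3)
A = 6
J(b) = 12*b (J(b) = 6*(b + b) = 6*(2*b) = 12*b)
a(f, c) = -3 + (14 + f)/(2*c) (a(f, c) = -3 + (f + 14)/(c + c) = -3 + (14 + f)/((2*c)) = -3 + (14 + f)*(1/(2*c)) = -3 + (14 + f)/(2*c))
a(J(W(5, -5)), -14)*(1778 - 101) = ((½)*(14 + 12*3 - 6*(-14))/(-14))*(1778 - 101) = ((½)*(-1/14)*(14 + 36 + 84))*1677 = ((½)*(-1/14)*134)*1677 = -67/14*1677 = -112359/14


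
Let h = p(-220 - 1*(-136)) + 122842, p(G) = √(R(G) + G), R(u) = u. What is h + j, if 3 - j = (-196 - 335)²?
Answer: -159116 + 2*I*√42 ≈ -1.5912e+5 + 12.961*I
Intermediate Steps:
p(G) = √2*√G (p(G) = √(G + G) = √(2*G) = √2*√G)
j = -281958 (j = 3 - (-196 - 335)² = 3 - 1*(-531)² = 3 - 1*281961 = 3 - 281961 = -281958)
h = 122842 + 2*I*√42 (h = √2*√(-220 - 1*(-136)) + 122842 = √2*√(-220 + 136) + 122842 = √2*√(-84) + 122842 = √2*(2*I*√21) + 122842 = 2*I*√42 + 122842 = 122842 + 2*I*√42 ≈ 1.2284e+5 + 12.961*I)
h + j = (122842 + 2*I*√42) - 281958 = -159116 + 2*I*√42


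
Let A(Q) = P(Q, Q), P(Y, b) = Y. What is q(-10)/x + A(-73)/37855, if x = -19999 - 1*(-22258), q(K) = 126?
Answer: 511647/9501605 ≈ 0.053849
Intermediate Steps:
A(Q) = Q
x = 2259 (x = -19999 + 22258 = 2259)
q(-10)/x + A(-73)/37855 = 126/2259 - 73/37855 = 126*(1/2259) - 73*1/37855 = 14/251 - 73/37855 = 511647/9501605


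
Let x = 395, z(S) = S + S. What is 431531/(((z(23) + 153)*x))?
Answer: 431531/78605 ≈ 5.4899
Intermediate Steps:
z(S) = 2*S
431531/(((z(23) + 153)*x)) = 431531/(((2*23 + 153)*395)) = 431531/(((46 + 153)*395)) = 431531/((199*395)) = 431531/78605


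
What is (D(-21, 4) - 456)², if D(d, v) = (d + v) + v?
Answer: 219961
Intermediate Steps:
D(d, v) = d + 2*v
(D(-21, 4) - 456)² = ((-21 + 2*4) - 456)² = ((-21 + 8) - 456)² = (-13 - 456)² = (-469)² = 219961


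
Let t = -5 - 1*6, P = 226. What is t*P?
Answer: -2486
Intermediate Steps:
t = -11 (t = -5 - 6 = -11)
t*P = -11*226 = -2486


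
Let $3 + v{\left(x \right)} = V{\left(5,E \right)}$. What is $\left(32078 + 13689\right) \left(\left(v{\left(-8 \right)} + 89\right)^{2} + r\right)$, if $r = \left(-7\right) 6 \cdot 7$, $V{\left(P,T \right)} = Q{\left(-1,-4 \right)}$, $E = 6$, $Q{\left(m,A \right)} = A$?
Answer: $294281810$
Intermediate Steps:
$V{\left(P,T \right)} = -4$
$v{\left(x \right)} = -7$ ($v{\left(x \right)} = -3 - 4 = -7$)
$r = -294$ ($r = \left(-42\right) 7 = -294$)
$\left(32078 + 13689\right) \left(\left(v{\left(-8 \right)} + 89\right)^{2} + r\right) = \left(32078 + 13689\right) \left(\left(-7 + 89\right)^{2} - 294\right) = 45767 \left(82^{2} - 294\right) = 45767 \left(6724 - 294\right) = 45767 \cdot 6430 = 294281810$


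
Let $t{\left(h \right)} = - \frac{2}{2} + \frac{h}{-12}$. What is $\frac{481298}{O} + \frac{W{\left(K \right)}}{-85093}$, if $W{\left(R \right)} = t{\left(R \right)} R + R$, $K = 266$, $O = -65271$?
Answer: $- \frac{40570231141}{5554105203} \approx -7.3046$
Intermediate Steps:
$t{\left(h \right)} = -1 - \frac{h}{12}$ ($t{\left(h \right)} = \left(-2\right) \frac{1}{2} + h \left(- \frac{1}{12}\right) = -1 - \frac{h}{12}$)
$W{\left(R \right)} = R + R \left(-1 - \frac{R}{12}\right)$ ($W{\left(R \right)} = \left(-1 - \frac{R}{12}\right) R + R = R \left(-1 - \frac{R}{12}\right) + R = R + R \left(-1 - \frac{R}{12}\right)$)
$\frac{481298}{O} + \frac{W{\left(K \right)}}{-85093} = \frac{481298}{-65271} + \frac{\left(- \frac{1}{12}\right) 266^{2}}{-85093} = 481298 \left(- \frac{1}{65271}\right) + \left(- \frac{1}{12}\right) 70756 \left(- \frac{1}{85093}\right) = - \frac{481298}{65271} - - \frac{17689}{255279} = - \frac{481298}{65271} + \frac{17689}{255279} = - \frac{40570231141}{5554105203}$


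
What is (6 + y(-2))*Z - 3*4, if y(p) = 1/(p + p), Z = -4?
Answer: -35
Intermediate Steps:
y(p) = 1/(2*p)
(6 + y(-2))*Z - 3*4 = (6 + (½)/(-2))*(-4) - 3*4 = (6 + (½)*(-½))*(-4) - 12 = (6 - ¼)*(-4) - 12 = (23/4)*(-4) - 12 = -23 - 12 = -35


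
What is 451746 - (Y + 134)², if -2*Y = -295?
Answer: 1490015/4 ≈ 3.7250e+5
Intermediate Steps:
Y = 295/2 (Y = -½*(-295) = 295/2 ≈ 147.50)
451746 - (Y + 134)² = 451746 - (295/2 + 134)² = 451746 - (563/2)² = 451746 - 1*316969/4 = 451746 - 316969/4 = 1490015/4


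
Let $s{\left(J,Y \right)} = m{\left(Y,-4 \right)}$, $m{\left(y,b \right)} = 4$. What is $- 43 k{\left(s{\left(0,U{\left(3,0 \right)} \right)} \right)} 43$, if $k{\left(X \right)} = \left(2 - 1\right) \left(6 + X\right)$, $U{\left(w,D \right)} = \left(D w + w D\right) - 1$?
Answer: $-18490$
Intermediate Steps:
$U{\left(w,D \right)} = -1 + 2 D w$ ($U{\left(w,D \right)} = \left(D w + D w\right) - 1 = 2 D w - 1 = -1 + 2 D w$)
$s{\left(J,Y \right)} = 4$
$k{\left(X \right)} = 6 + X$ ($k{\left(X \right)} = 1 \left(6 + X\right) = 6 + X$)
$- 43 k{\left(s{\left(0,U{\left(3,0 \right)} \right)} \right)} 43 = - 43 \left(6 + 4\right) 43 = \left(-43\right) 10 \cdot 43 = \left(-430\right) 43 = -18490$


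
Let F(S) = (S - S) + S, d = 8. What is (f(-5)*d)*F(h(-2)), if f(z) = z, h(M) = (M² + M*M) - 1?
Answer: -280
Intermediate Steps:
h(M) = -1 + 2*M² (h(M) = (M² + M²) - 1 = 2*M² - 1 = -1 + 2*M²)
F(S) = S (F(S) = 0 + S = S)
(f(-5)*d)*F(h(-2)) = (-5*8)*(-1 + 2*(-2)²) = -40*(-1 + 2*4) = -40*(-1 + 8) = -40*7 = -280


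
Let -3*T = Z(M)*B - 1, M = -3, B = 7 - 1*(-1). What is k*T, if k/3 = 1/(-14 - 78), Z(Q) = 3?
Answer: ¼ ≈ 0.25000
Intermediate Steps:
B = 8 (B = 7 + 1 = 8)
k = -3/92 (k = 3/(-14 - 78) = 3/(-92) = 3*(-1/92) = -3/92 ≈ -0.032609)
T = -23/3 (T = -(3*8 - 1)/3 = -(24 - 1)/3 = -⅓*23 = -23/3 ≈ -7.6667)
k*T = -3/92*(-23/3) = ¼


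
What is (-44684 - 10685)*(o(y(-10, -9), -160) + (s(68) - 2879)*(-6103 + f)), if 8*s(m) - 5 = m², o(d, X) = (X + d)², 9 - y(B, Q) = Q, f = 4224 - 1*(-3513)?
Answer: 828020970555/4 ≈ 2.0701e+11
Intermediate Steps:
f = 7737 (f = 4224 + 3513 = 7737)
y(B, Q) = 9 - Q
s(m) = 5/8 + m²/8
(-44684 - 10685)*(o(y(-10, -9), -160) + (s(68) - 2879)*(-6103 + f)) = (-44684 - 10685)*((-160 + (9 - 1*(-9)))² + ((5/8 + (⅛)*68²) - 2879)*(-6103 + 7737)) = -55369*((-160 + (9 + 9))² + ((5/8 + (⅛)*4624) - 2879)*1634) = -55369*((-160 + 18)² + ((5/8 + 578) - 2879)*1634) = -55369*((-142)² + (4629/8 - 2879)*1634) = -55369*(20164 - 18403/8*1634) = -55369*(20164 - 15035251/4) = -55369*(-14954595/4) = 828020970555/4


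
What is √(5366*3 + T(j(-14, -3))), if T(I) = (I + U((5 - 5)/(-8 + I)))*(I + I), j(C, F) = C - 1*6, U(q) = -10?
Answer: 93*√2 ≈ 131.52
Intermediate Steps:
j(C, F) = -6 + C (j(C, F) = C - 6 = -6 + C)
T(I) = 2*I*(-10 + I) (T(I) = (I - 10)*(I + I) = (-10 + I)*(2*I) = 2*I*(-10 + I))
√(5366*3 + T(j(-14, -3))) = √(5366*3 + 2*(-6 - 14)*(-10 + (-6 - 14))) = √(16098 + 2*(-20)*(-10 - 20)) = √(16098 + 2*(-20)*(-30)) = √(16098 + 1200) = √17298 = 93*√2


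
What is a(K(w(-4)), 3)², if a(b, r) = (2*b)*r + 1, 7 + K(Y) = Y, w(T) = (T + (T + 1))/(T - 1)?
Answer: 26569/25 ≈ 1062.8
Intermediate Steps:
w(T) = (1 + 2*T)/(-1 + T) (w(T) = (T + (1 + T))/(-1 + T) = (1 + 2*T)/(-1 + T))
K(Y) = -7 + Y
a(b, r) = 1 + 2*b*r (a(b, r) = 2*b*r + 1 = 1 + 2*b*r)
a(K(w(-4)), 3)² = (1 + 2*(-7 + (1 + 2*(-4))/(-1 - 4))*3)² = (1 + 2*(-7 + (1 - 8)/(-5))*3)² = (1 + 2*(-7 - ⅕*(-7))*3)² = (1 + 2*(-7 + 7/5)*3)² = (1 + 2*(-28/5)*3)² = (1 - 168/5)² = (-163/5)² = 26569/25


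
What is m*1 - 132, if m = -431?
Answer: -563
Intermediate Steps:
m*1 - 132 = -431*1 - 132 = -431 - 132 = -563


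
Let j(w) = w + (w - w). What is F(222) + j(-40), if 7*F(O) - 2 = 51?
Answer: -227/7 ≈ -32.429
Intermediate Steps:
F(O) = 53/7 (F(O) = 2/7 + (⅐)*51 = 2/7 + 51/7 = 53/7)
j(w) = w (j(w) = w + 0 = w)
F(222) + j(-40) = 53/7 - 40 = -227/7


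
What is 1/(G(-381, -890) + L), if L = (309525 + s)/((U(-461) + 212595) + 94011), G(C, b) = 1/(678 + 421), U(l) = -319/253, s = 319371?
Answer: 7750047991/15903656101 ≈ 0.48731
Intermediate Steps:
U(l) = -29/23 (U(l) = -319*1/253 = -29/23)
G(C, b) = 1/1099
L = 14464608/7051909 (L = (309525 + 319371)/((-29/23 + 212595) + 94011) = 628896/(4889656/23 + 94011) = 628896/(7051909/23) = 628896*(23/7051909) = 14464608/7051909 ≈ 2.0512)
1/(G(-381, -890) + L) = 1/(1/1099 + 14464608/7051909) = 1/(15903656101/7750047991) = 7750047991/15903656101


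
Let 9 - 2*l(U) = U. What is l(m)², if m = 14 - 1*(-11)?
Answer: 64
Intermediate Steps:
m = 25 (m = 14 + 11 = 25)
l(U) = 9/2 - U/2
l(m)² = (9/2 - ½*25)² = (9/2 - 25/2)² = (-8)² = 64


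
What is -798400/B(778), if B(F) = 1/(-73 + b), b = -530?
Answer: 481435200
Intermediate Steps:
B(F) = -1/603 (B(F) = 1/(-73 - 530) = 1/(-603) = -1/603)
-798400/B(778) = -798400/(-1/603) = -798400*(-603) = 481435200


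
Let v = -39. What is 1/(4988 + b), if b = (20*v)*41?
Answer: -1/26992 ≈ -3.7048e-5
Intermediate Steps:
b = -31980 (b = (20*(-39))*41 = -780*41 = -31980)
1/(4988 + b) = 1/(4988 - 31980) = 1/(-26992) = -1/26992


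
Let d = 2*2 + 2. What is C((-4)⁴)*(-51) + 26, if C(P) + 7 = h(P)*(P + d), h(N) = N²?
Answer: -875691649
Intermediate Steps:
d = 6 (d = 4 + 2 = 6)
C(P) = -7 + P²*(6 + P) (C(P) = -7 + P²*(P + 6) = -7 + P²*(6 + P))
C((-4)⁴)*(-51) + 26 = (-7 + ((-4)⁴)³ + 6*((-4)⁴)²)*(-51) + 26 = (-7 + 256³ + 6*256²)*(-51) + 26 = (-7 + 16777216 + 6*65536)*(-51) + 26 = (-7 + 16777216 + 393216)*(-51) + 26 = 17170425*(-51) + 26 = -875691675 + 26 = -875691649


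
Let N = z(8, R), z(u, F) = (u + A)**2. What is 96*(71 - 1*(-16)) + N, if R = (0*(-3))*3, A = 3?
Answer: 8473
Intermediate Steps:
R = 0 (R = 0*3 = 0)
z(u, F) = (3 + u)**2 (z(u, F) = (u + 3)**2 = (3 + u)**2)
N = 121 (N = (3 + 8)**2 = 11**2 = 121)
96*(71 - 1*(-16)) + N = 96*(71 - 1*(-16)) + 121 = 96*(71 + 16) + 121 = 96*87 + 121 = 8352 + 121 = 8473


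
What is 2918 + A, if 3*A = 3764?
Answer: 12518/3 ≈ 4172.7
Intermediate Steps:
A = 3764/3 (A = (1/3)*3764 = 3764/3 ≈ 1254.7)
2918 + A = 2918 + 3764/3 = 12518/3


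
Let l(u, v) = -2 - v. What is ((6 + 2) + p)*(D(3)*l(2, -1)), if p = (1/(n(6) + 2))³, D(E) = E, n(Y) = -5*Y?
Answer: -526845/21952 ≈ -24.000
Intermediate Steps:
p = -1/21952 (p = (1/(-5*6 + 2))³ = (1/(-30 + 2))³ = (1/(-28))³ = (-1/28)³ = -1/21952 ≈ -4.5554e-5)
((6 + 2) + p)*(D(3)*l(2, -1)) = ((6 + 2) - 1/21952)*(3*(-2 - 1*(-1))) = (8 - 1/21952)*(3*(-2 + 1)) = 175615*(3*(-1))/21952 = (175615/21952)*(-3) = -526845/21952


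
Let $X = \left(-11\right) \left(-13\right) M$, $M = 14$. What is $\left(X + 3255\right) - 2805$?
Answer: $2452$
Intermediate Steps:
$X = 2002$ ($X = \left(-11\right) \left(-13\right) 14 = 143 \cdot 14 = 2002$)
$\left(X + 3255\right) - 2805 = \left(2002 + 3255\right) - 2805 = 5257 - 2805 = 2452$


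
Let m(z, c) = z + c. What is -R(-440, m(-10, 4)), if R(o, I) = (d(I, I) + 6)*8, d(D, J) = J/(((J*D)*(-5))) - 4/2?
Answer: -484/15 ≈ -32.267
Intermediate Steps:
m(z, c) = c + z
d(D, J) = -2 - 1/(5*D) (d(D, J) = J/(((D*J)*(-5))) - 4*½ = J/((-5*D*J)) - 2 = J*(-1/(5*D*J)) - 2 = -1/(5*D) - 2 = -2 - 1/(5*D))
R(o, I) = 32 - 8/(5*I) (R(o, I) = ((-2 - 1/(5*I)) + 6)*8 = (4 - 1/(5*I))*8 = 32 - 8/(5*I))
-R(-440, m(-10, 4)) = -(32 - 8/(5*(4 - 10))) = -(32 - 8/5/(-6)) = -(32 - 8/5*(-⅙)) = -(32 + 4/15) = -1*484/15 = -484/15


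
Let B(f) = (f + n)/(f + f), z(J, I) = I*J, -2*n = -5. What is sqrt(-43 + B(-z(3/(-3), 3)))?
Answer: I*sqrt(1515)/6 ≈ 6.4872*I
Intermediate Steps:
n = 5/2 (n = -1/2*(-5) = 5/2 ≈ 2.5000)
B(f) = (5/2 + f)/(2*f) (B(f) = (f + 5/2)/(f + f) = (5/2 + f)/((2*f)) = (5/2 + f)*(1/(2*f)) = (5/2 + f)/(2*f))
sqrt(-43 + B(-z(3/(-3), 3))) = sqrt(-43 + (5 + 2*(-3*3/(-3)))/(4*((-3*3/(-3))))) = sqrt(-43 + (5 + 2*(-3*3*(-1/3)))/(4*((-3*3*(-1/3))))) = sqrt(-43 + (5 + 2*(-3*(-1)))/(4*((-3*(-1))))) = sqrt(-43 + (5 + 2*(-1*(-3)))/(4*((-1*(-3))))) = sqrt(-43 + (1/4)*(5 + 2*3)/3) = sqrt(-43 + (1/4)*(1/3)*(5 + 6)) = sqrt(-43 + (1/4)*(1/3)*11) = sqrt(-43 + 11/12) = sqrt(-505/12) = I*sqrt(1515)/6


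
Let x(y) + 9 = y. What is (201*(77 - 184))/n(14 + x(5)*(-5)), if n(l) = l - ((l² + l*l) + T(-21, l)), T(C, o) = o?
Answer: 21507/2312 ≈ 9.3023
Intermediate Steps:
x(y) = -9 + y
n(l) = -2*l² (n(l) = l - ((l² + l*l) + l) = l - ((l² + l²) + l) = l - (2*l² + l) = l - (l + 2*l²) = l + (-l - 2*l²) = -2*l²)
(201*(77 - 184))/n(14 + x(5)*(-5)) = (201*(77 - 184))/((-2*(14 + (-9 + 5)*(-5))²)) = (201*(-107))/((-2*(14 - 4*(-5))²)) = -21507*(-1/(2*(14 + 20)²)) = -21507/((-2*34²)) = -21507/((-2*1156)) = -21507/(-2312) = -21507*(-1/2312) = 21507/2312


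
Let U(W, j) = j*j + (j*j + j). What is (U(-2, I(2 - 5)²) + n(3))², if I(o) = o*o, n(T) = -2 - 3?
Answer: 174187204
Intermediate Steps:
n(T) = -5
I(o) = o²
U(W, j) = j + 2*j² (U(W, j) = j² + (j² + j) = j² + (j + j²) = j + 2*j²)
(U(-2, I(2 - 5)²) + n(3))² = (((2 - 5)²)²*(1 + 2*((2 - 5)²)²) - 5)² = (((-3)²)²*(1 + 2*((-3)²)²) - 5)² = (9²*(1 + 2*9²) - 5)² = (81*(1 + 2*81) - 5)² = (81*(1 + 162) - 5)² = (81*163 - 5)² = (13203 - 5)² = 13198² = 174187204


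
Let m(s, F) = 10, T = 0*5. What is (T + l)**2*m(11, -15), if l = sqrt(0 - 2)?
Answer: -20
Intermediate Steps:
l = I*sqrt(2) (l = sqrt(-2) = I*sqrt(2) ≈ 1.4142*I)
T = 0
(T + l)**2*m(11, -15) = (0 + I*sqrt(2))**2*10 = (I*sqrt(2))**2*10 = -2*10 = -20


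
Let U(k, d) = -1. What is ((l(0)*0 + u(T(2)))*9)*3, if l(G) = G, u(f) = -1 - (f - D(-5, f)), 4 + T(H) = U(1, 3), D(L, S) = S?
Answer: -27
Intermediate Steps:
T(H) = -5 (T(H) = -4 - 1 = -5)
u(f) = -1 (u(f) = -1 - (f - f) = -1 - 1*0 = -1 + 0 = -1)
((l(0)*0 + u(T(2)))*9)*3 = ((0*0 - 1)*9)*3 = ((0 - 1)*9)*3 = -1*9*3 = -9*3 = -27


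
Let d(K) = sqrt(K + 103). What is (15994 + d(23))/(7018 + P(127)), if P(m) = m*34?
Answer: 7997/5668 + 3*sqrt(14)/11336 ≈ 1.4119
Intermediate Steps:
P(m) = 34*m
d(K) = sqrt(103 + K)
(15994 + d(23))/(7018 + P(127)) = (15994 + sqrt(103 + 23))/(7018 + 34*127) = (15994 + sqrt(126))/(7018 + 4318) = (15994 + 3*sqrt(14))/11336 = (15994 + 3*sqrt(14))*(1/11336) = 7997/5668 + 3*sqrt(14)/11336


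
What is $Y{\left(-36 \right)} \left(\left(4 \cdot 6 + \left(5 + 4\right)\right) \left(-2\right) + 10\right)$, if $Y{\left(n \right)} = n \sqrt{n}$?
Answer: $12096 i \approx 12096.0 i$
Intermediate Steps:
$Y{\left(n \right)} = n^{\frac{3}{2}}$
$Y{\left(-36 \right)} \left(\left(4 \cdot 6 + \left(5 + 4\right)\right) \left(-2\right) + 10\right) = \left(-36\right)^{\frac{3}{2}} \left(\left(4 \cdot 6 + \left(5 + 4\right)\right) \left(-2\right) + 10\right) = - 216 i \left(\left(24 + 9\right) \left(-2\right) + 10\right) = - 216 i \left(33 \left(-2\right) + 10\right) = - 216 i \left(-66 + 10\right) = - 216 i \left(-56\right) = 12096 i$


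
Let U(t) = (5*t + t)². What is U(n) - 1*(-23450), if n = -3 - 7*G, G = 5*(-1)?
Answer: 60314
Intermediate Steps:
G = -5
n = 32 (n = -3 - 7*(-5) = -3 + 35 = 32)
U(t) = 36*t² (U(t) = (6*t)² = 36*t²)
U(n) - 1*(-23450) = 36*32² - 1*(-23450) = 36*1024 + 23450 = 36864 + 23450 = 60314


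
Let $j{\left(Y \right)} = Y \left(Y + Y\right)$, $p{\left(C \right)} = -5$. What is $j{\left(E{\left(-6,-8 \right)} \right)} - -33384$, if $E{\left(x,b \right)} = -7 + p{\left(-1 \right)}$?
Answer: $33672$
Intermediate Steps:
$E{\left(x,b \right)} = -12$ ($E{\left(x,b \right)} = -7 - 5 = -12$)
$j{\left(Y \right)} = 2 Y^{2}$ ($j{\left(Y \right)} = Y 2 Y = 2 Y^{2}$)
$j{\left(E{\left(-6,-8 \right)} \right)} - -33384 = 2 \left(-12\right)^{2} - -33384 = 2 \cdot 144 + 33384 = 288 + 33384 = 33672$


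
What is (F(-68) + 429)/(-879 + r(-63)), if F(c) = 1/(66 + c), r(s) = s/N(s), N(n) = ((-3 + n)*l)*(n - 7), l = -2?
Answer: -188540/386757 ≈ -0.48749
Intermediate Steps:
N(n) = (-7 + n)*(6 - 2*n) (N(n) = ((-3 + n)*(-2))*(n - 7) = (6 - 2*n)*(-7 + n) = (-7 + n)*(6 - 2*n))
r(s) = s/(-42 - 2*s² + 20*s)
(F(-68) + 429)/(-879 + r(-63)) = (1/(66 - 68) + 429)/(-879 + (½)*(-63)/(-21 - 1*(-63)² + 10*(-63))) = (1/(-2) + 429)/(-879 + (½)*(-63)/(-21 - 1*3969 - 630)) = (-½ + 429)/(-879 + (½)*(-63)/(-21 - 3969 - 630)) = 857/(2*(-879 + (½)*(-63)/(-4620))) = 857/(2*(-879 + (½)*(-63)*(-1/4620))) = 857/(2*(-879 + 3/440)) = 857/(2*(-386757/440)) = (857/2)*(-440/386757) = -188540/386757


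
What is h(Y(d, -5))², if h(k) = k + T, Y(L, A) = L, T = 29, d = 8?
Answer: 1369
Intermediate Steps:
h(k) = 29 + k (h(k) = k + 29 = 29 + k)
h(Y(d, -5))² = (29 + 8)² = 37² = 1369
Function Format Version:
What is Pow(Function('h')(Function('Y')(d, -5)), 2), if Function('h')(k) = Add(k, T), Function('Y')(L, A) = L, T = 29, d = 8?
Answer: 1369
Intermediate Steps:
Function('h')(k) = Add(29, k) (Function('h')(k) = Add(k, 29) = Add(29, k))
Pow(Function('h')(Function('Y')(d, -5)), 2) = Pow(Add(29, 8), 2) = Pow(37, 2) = 1369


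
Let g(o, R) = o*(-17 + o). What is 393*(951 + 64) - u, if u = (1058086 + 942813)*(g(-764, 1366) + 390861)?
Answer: -1975977404060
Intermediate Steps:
u = 1975977802955 (u = (1058086 + 942813)*(-764*(-17 - 764) + 390861) = 2000899*(-764*(-781) + 390861) = 2000899*(596684 + 390861) = 2000899*987545 = 1975977802955)
393*(951 + 64) - u = 393*(951 + 64) - 1*1975977802955 = 393*1015 - 1975977802955 = 398895 - 1975977802955 = -1975977404060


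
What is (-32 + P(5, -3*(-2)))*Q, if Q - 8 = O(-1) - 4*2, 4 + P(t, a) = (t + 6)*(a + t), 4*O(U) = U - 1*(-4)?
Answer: 255/4 ≈ 63.750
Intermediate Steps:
O(U) = 1 + U/4 (O(U) = (U - 1*(-4))/4 = (U + 4)/4 = (4 + U)/4 = 1 + U/4)
P(t, a) = -4 + (6 + t)*(a + t) (P(t, a) = -4 + (t + 6)*(a + t) = -4 + (6 + t)*(a + t))
Q = ¾ (Q = 8 + ((1 + (¼)*(-1)) - 4*2) = 8 + ((1 - ¼) - 8) = 8 + (¾ - 8) = 8 - 29/4 = ¾ ≈ 0.75000)
(-32 + P(5, -3*(-2)))*Q = (-32 + (-4 + 5² + 6*(-3*(-2)) + 6*5 - 3*(-2)*5))*(¾) = (-32 + (-4 + 25 + 6*6 + 30 + 6*5))*(¾) = (-32 + (-4 + 25 + 36 + 30 + 30))*(¾) = (-32 + 117)*(¾) = 85*(¾) = 255/4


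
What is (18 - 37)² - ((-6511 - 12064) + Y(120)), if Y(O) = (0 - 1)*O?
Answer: 19056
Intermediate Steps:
Y(O) = -O
(18 - 37)² - ((-6511 - 12064) + Y(120)) = (18 - 37)² - ((-6511 - 12064) - 1*120) = (-19)² - (-18575 - 120) = 361 - 1*(-18695) = 361 + 18695 = 19056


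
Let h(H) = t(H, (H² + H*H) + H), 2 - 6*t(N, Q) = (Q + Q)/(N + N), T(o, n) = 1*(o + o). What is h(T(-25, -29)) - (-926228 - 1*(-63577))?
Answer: 5176007/6 ≈ 8.6267e+5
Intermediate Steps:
T(o, n) = 2*o (T(o, n) = 1*(2*o) = 2*o)
t(N, Q) = ⅓ - Q/(6*N) (t(N, Q) = ⅓ - (Q + Q)/(6*(N + N)) = ⅓ - 2*Q/(6*(2*N)) = ⅓ - 2*Q*1/(2*N)/6 = ⅓ - Q/(6*N))
h(H) = (H - 2*H²)/(6*H) (h(H) = (-((H² + H*H) + H) + 2*H)/(6*H) = (-((H² + H²) + H) + 2*H)/(6*H) = (-(2*H² + H) + 2*H)/(6*H) = (-(H + 2*H²) + 2*H)/(6*H) = ((-H - 2*H²) + 2*H)/(6*H) = (H - 2*H²)/(6*H))
h(T(-25, -29)) - (-926228 - 1*(-63577)) = (⅙ - 2*(-25)/3) - (-926228 - 1*(-63577)) = (⅙ - ⅓*(-50)) - (-926228 + 63577) = (⅙ + 50/3) - 1*(-862651) = 101/6 + 862651 = 5176007/6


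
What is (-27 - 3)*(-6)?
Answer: 180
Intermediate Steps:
(-27 - 3)*(-6) = -30*(-6) = 180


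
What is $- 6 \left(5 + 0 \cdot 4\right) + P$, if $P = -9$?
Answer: $-39$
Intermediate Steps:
$- 6 \left(5 + 0 \cdot 4\right) + P = - 6 \left(5 + 0 \cdot 4\right) - 9 = - 6 \left(5 + 0\right) - 9 = \left(-6\right) 5 - 9 = -30 - 9 = -39$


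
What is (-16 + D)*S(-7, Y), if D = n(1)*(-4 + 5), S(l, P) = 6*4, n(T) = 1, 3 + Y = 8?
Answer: -360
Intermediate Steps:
Y = 5 (Y = -3 + 8 = 5)
S(l, P) = 24
D = 1 (D = 1*(-4 + 5) = 1*1 = 1)
(-16 + D)*S(-7, Y) = (-16 + 1)*24 = -15*24 = -360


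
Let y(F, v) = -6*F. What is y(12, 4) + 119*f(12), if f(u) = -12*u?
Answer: -17208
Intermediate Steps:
y(12, 4) + 119*f(12) = -6*12 + 119*(-12*12) = -72 + 119*(-144) = -72 - 17136 = -17208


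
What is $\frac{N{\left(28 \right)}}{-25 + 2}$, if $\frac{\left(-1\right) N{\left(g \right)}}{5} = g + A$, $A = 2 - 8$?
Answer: $\frac{110}{23} \approx 4.7826$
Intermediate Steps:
$A = -6$
$N{\left(g \right)} = 30 - 5 g$ ($N{\left(g \right)} = - 5 \left(g - 6\right) = - 5 \left(-6 + g\right) = 30 - 5 g$)
$\frac{N{\left(28 \right)}}{-25 + 2} = \frac{30 - 140}{-25 + 2} = \frac{30 - 140}{-23} = \left(-110\right) \left(- \frac{1}{23}\right) = \frac{110}{23}$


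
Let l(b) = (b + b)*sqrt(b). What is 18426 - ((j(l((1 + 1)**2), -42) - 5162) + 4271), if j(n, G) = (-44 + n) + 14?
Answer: 19331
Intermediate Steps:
l(b) = 2*b**(3/2) (l(b) = (2*b)*sqrt(b) = 2*b**(3/2))
j(n, G) = -30 + n
18426 - ((j(l((1 + 1)**2), -42) - 5162) + 4271) = 18426 - (((-30 + 2*((1 + 1)**2)**(3/2)) - 5162) + 4271) = 18426 - (((-30 + 2*(2**2)**(3/2)) - 5162) + 4271) = 18426 - (((-30 + 2*4**(3/2)) - 5162) + 4271) = 18426 - (((-30 + 2*8) - 5162) + 4271) = 18426 - (((-30 + 16) - 5162) + 4271) = 18426 - ((-14 - 5162) + 4271) = 18426 - (-5176 + 4271) = 18426 - 1*(-905) = 18426 + 905 = 19331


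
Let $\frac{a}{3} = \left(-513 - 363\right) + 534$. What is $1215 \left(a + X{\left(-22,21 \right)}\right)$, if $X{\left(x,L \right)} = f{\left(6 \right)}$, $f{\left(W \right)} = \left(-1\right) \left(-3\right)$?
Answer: $-1242945$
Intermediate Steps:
$f{\left(W \right)} = 3$
$X{\left(x,L \right)} = 3$
$a = -1026$ ($a = 3 \left(\left(-513 - 363\right) + 534\right) = 3 \left(-876 + 534\right) = 3 \left(-342\right) = -1026$)
$1215 \left(a + X{\left(-22,21 \right)}\right) = 1215 \left(-1026 + 3\right) = 1215 \left(-1023\right) = -1242945$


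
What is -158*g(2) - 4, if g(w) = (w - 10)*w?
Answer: 2524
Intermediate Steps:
g(w) = w*(-10 + w) (g(w) = (-10 + w)*w = w*(-10 + w))
-158*g(2) - 4 = -316*(-10 + 2) - 4 = -316*(-8) - 4 = -158*(-16) - 4 = 2528 - 4 = 2524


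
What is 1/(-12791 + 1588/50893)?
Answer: -50893/650970775 ≈ -7.8180e-5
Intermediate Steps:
1/(-12791 + 1588/50893) = 1/(-650970775/50893) = -50893/650970775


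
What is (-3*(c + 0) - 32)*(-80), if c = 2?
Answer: 3040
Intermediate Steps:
(-3*(c + 0) - 32)*(-80) = (-3*(2 + 0) - 32)*(-80) = (-3*2 - 32)*(-80) = (-6 - 32)*(-80) = -38*(-80) = 3040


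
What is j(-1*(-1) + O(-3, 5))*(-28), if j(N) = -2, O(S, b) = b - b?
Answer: 56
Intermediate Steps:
O(S, b) = 0
j(-1*(-1) + O(-3, 5))*(-28) = -2*(-28) = 56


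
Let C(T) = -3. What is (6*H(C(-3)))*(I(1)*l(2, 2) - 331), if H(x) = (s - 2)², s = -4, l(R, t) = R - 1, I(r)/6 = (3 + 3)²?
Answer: -24840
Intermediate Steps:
I(r) = 216 (I(r) = 6*(3 + 3)² = 6*6² = 6*36 = 216)
l(R, t) = -1 + R
H(x) = 36 (H(x) = (-4 - 2)² = (-6)² = 36)
(6*H(C(-3)))*(I(1)*l(2, 2) - 331) = (6*36)*(216*(-1 + 2) - 331) = 216*(216*1 - 331) = 216*(216 - 331) = 216*(-115) = -24840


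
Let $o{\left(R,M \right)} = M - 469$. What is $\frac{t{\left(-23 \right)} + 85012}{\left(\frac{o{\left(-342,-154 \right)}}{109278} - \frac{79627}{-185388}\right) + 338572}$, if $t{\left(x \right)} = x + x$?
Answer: $\frac{286885289704104}{1143180188449465} \approx 0.25095$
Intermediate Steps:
$o{\left(R,M \right)} = -469 + M$ ($o{\left(R,M \right)} = M - 469 = -469 + M$)
$t{\left(x \right)} = 2 x$
$\frac{t{\left(-23 \right)} + 85012}{\left(\frac{o{\left(-342,-154 \right)}}{109278} - \frac{79627}{-185388}\right) + 338572} = \frac{2 \left(-23\right) + 85012}{\left(\frac{-469 - 154}{109278} - \frac{79627}{-185388}\right) + 338572} = \frac{-46 + 85012}{\left(\left(-623\right) \frac{1}{109278} - - \frac{79627}{185388}\right) + 338572} = \frac{84966}{\left(- \frac{623}{109278} + \frac{79627}{185388}\right) + 338572} = \frac{84966}{\frac{1430997097}{3376471644} + 338572} = \frac{84966}{\frac{1143180188449465}{3376471644}} = 84966 \cdot \frac{3376471644}{1143180188449465} = \frac{286885289704104}{1143180188449465}$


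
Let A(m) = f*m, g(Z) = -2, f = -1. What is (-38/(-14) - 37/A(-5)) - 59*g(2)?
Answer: 3966/35 ≈ 113.31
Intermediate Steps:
A(m) = -m
(-38/(-14) - 37/A(-5)) - 59*g(2) = (-38/(-14) - 37/((-1*(-5)))) - 59*(-2) = (-38*(-1/14) - 37/5) + 118 = (19/7 - 37*1/5) + 118 = (19/7 - 37/5) + 118 = -164/35 + 118 = 3966/35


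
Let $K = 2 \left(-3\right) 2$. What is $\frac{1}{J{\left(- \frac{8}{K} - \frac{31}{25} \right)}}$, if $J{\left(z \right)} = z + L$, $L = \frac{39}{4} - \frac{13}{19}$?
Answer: $\frac{5700}{48407} \approx 0.11775$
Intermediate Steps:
$K = -12$ ($K = \left(-6\right) 2 = -12$)
$L = \frac{689}{76}$ ($L = 39 \cdot \frac{1}{4} - \frac{13}{19} = \frac{39}{4} - \frac{13}{19} = \frac{689}{76} \approx 9.0658$)
$J{\left(z \right)} = \frac{689}{76} + z$ ($J{\left(z \right)} = z + \frac{689}{76} = \frac{689}{76} + z$)
$\frac{1}{J{\left(- \frac{8}{K} - \frac{31}{25} \right)}} = \frac{1}{\frac{689}{76} - \left(- \frac{2}{3} + \frac{31}{25}\right)} = \frac{1}{\frac{689}{76} - \frac{43}{75}} = \frac{1}{\frac{48407}{5700}} = \frac{5700}{48407}$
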